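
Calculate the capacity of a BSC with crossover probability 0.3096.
0.1073 bits

For a binary symmetric channel (BSC) with error probability p:
Capacity C = 1 - H(p) bits per symbol

where H(p) = -p log₂(p) - (1-p) log₂(1-p) is the binary entropy function.

H(0.3096) = 0.8927 bits
C = 1 - 0.8927 = 0.1073 bits per symbol

This means we can reliably transmit up to 0.1073 bits of information per channel use.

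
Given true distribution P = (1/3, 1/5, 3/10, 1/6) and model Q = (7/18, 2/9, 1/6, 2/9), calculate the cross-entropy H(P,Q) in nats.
1.4038 nats

Cross-entropy: H(P,Q) = -Σ p(x) log q(x)

Alternatively: H(P,Q) = H(P) + D_KL(P||Q)
H(P) = 1.3479 nats
D_KL(P||Q) = 0.0559 nats

H(P,Q) = 1.3479 + 0.0559 = 1.4038 nats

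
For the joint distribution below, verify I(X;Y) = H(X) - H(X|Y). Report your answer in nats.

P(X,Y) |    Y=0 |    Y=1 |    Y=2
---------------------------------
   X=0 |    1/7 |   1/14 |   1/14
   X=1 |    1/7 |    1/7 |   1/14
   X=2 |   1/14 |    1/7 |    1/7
I(X;Y) = 0.0428 nats

Mutual information has multiple equivalent forms:
- I(X;Y) = H(X) - H(X|Y)
- I(X;Y) = H(Y) - H(Y|X)
- I(X;Y) = H(X) + H(Y) - H(X,Y)

Computing all quantities:
H(X) = 1.0934, H(Y) = 1.0934, H(X,Y) = 2.1440
H(X|Y) = 1.0506, H(Y|X) = 1.0506

Verification:
H(X) - H(X|Y) = 1.0934 - 1.0506 = 0.0428
H(Y) - H(Y|X) = 1.0934 - 1.0506 = 0.0428
H(X) + H(Y) - H(X,Y) = 1.0934 + 1.0934 - 2.1440 = 0.0428

All forms give I(X;Y) = 0.0428 nats. ✓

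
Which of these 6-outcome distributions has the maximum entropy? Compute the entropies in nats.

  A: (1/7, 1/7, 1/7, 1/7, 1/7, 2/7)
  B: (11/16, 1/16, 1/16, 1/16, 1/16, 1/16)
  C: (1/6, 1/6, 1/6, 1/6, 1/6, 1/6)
C

For a discrete distribution over n outcomes, entropy is maximized by the uniform distribution.

Computing entropies:
H(A) = 1.7479 nats
H(B) = 1.1240 nats
H(C) = 1.7918 nats

The uniform distribution (where all probabilities equal 1/6) achieves the maximum entropy of log_e(6) = 1.7918 nats.

Distribution C has the highest entropy.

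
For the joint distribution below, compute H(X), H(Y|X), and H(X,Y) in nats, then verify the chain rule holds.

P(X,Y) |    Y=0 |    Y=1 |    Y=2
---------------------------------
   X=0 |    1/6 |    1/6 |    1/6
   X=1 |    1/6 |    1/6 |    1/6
H(X,Y) = 1.7918, H(X) = 0.6931, H(Y|X) = 1.0986 (all in nats)

Chain rule: H(X,Y) = H(X) + H(Y|X)

Left side — joint entropy directly:
H(X,Y) = -Σ p(x,y) log p(x,y) = 1.7918 nats

Right side — compute H(Y|X) from the conditional distributions:
P(X) = (1/2, 1/2), so H(X) = 0.6931 nats
H(Y|X) = Σ_x P(X=x) · H(Y|X=x):
  P(Y|X=0) = (1/3, 1/3, 1/3), H(Y|X=0) = 1.0986, weight P(X=0) = 1/2
  P(Y|X=1) = (1/3, 1/3, 1/3), H(Y|X=1) = 1.0986, weight P(X=1) = 1/2
H(Y|X) = 1.0986 nats

H(X) + H(Y|X) = 0.6931 + 1.0986 = 1.7918 nats

Both sides equal 1.7918 nats. ✓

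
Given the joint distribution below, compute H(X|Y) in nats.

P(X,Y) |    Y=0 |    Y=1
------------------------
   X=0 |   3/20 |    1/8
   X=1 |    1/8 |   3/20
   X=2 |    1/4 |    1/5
1.0656 nats

Using the chain rule: H(X|Y) = H(X,Y) - H(Y)

First, compute H(X,Y) = 1.7575 nats

Marginal P(Y) = (21/40, 19/40)
H(Y) = 0.6919 nats

H(X|Y) = H(X,Y) - H(Y) = 1.7575 - 0.6919 = 1.0656 nats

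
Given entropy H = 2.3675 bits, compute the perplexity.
5.1605

Perplexity is 2^H (or exp(H) for natural log).

H = 2.3675 bits
Perplexity = 2^2.3675 = 5.1605

Interpretation: The model's uncertainty is equivalent to choosing uniformly among 5.2 options.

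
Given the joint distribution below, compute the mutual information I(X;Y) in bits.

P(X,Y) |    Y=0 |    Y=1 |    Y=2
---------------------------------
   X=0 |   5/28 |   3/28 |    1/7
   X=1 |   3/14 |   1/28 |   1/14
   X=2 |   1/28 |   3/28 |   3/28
0.1282 bits

Mutual information: I(X;Y) = H(X) + H(Y) - H(X,Y)

Marginals:
P(X) = (3/7, 9/28, 1/4), H(X) = 1.5502 bits
P(Y) = (3/7, 1/4, 9/28), H(Y) = 1.5502 bits

Joint entropy: H(X,Y) = 2.9722 bits

I(X;Y) = 1.5502 + 1.5502 - 2.9722 = 0.1282 bits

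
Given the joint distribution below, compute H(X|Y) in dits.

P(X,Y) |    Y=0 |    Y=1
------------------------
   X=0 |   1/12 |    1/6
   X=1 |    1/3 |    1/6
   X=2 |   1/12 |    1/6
0.4269 dits

Using the chain rule: H(X|Y) = H(X,Y) - H(Y)

First, compute H(X,Y) = 0.7280 dits

Marginal P(Y) = (1/2, 1/2)
H(Y) = 0.3010 dits

H(X|Y) = H(X,Y) - H(Y) = 0.7280 - 0.3010 = 0.4269 dits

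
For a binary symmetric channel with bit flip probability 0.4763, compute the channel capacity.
0.0016 bits

For a binary symmetric channel (BSC) with error probability p:
Capacity C = 1 - H(p) bits per symbol

where H(p) = -p log₂(p) - (1-p) log₂(1-p) is the binary entropy function.

H(0.4763) = 0.9984 bits
C = 1 - 0.9984 = 0.0016 bits per symbol

This means we can reliably transmit up to 0.0016 bits of information per channel use.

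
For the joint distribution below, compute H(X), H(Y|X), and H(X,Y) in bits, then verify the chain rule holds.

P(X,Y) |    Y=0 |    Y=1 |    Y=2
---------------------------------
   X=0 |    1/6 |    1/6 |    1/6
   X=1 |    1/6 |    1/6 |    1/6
H(X,Y) = 2.5850, H(X) = 1.0000, H(Y|X) = 1.5850 (all in bits)

Chain rule: H(X,Y) = H(X) + H(Y|X)

Left side — joint entropy directly:
H(X,Y) = -Σ p(x,y) log p(x,y) = 2.5850 bits

Right side — compute H(Y|X) from the conditional distributions:
P(X) = (1/2, 1/2), so H(X) = 1.0000 bits
H(Y|X) = Σ_x P(X=x) · H(Y|X=x):
  P(Y|X=0) = (1/3, 1/3, 1/3), H(Y|X=0) = 1.5850, weight P(X=0) = 1/2
  P(Y|X=1) = (1/3, 1/3, 1/3), H(Y|X=1) = 1.5850, weight P(X=1) = 1/2
H(Y|X) = 1.5850 bits

H(X) + H(Y|X) = 1.0000 + 1.5850 = 2.5850 bits

Both sides equal 2.5850 bits. ✓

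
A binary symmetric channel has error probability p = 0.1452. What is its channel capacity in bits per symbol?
0.4023 bits

For a binary symmetric channel (BSC) with error probability p:
Capacity C = 1 - H(p) bits per symbol

where H(p) = -p log₂(p) - (1-p) log₂(1-p) is the binary entropy function.

H(0.1452) = 0.5977 bits
C = 1 - 0.5977 = 0.4023 bits per symbol

This means we can reliably transmit up to 0.4023 bits of information per channel use.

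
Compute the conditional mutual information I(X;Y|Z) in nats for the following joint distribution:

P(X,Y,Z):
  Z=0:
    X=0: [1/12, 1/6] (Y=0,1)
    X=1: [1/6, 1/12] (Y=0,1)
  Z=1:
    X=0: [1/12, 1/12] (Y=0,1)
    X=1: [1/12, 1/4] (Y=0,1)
0.0436 nats

Conditional mutual information: I(X;Y|Z) = H(X|Z) + H(Y|Z) - H(X,Y|Z)

H(Z) = 0.6931
H(X,Z) = 1.3580 → H(X|Z) = 0.6648
H(Y,Z) = 1.3580 → H(Y|Z) = 0.6648
H(X,Y,Z) = 1.9792 → H(X,Y|Z) = 1.2861

I(X;Y|Z) = 0.6648 + 0.6648 - 1.2861 = 0.0436 nats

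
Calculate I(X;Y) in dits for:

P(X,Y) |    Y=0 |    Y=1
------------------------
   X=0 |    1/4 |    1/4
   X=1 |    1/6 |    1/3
0.0062 dits

Mutual information: I(X;Y) = H(X) + H(Y) - H(X,Y)

Marginals:
P(X) = (1/2, 1/2), H(X) = 0.3010 dits
P(Y) = (5/12, 7/12), H(Y) = 0.2950 dits

Joint entropy: H(X,Y) = 0.5898 dits

I(X;Y) = 0.3010 + 0.2950 - 0.5898 = 0.0062 dits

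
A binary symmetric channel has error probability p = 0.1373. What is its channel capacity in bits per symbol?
0.4229 bits

For a binary symmetric channel (BSC) with error probability p:
Capacity C = 1 - H(p) bits per symbol

where H(p) = -p log₂(p) - (1-p) log₂(1-p) is the binary entropy function.

H(0.1373) = 0.5771 bits
C = 1 - 0.5771 = 0.4229 bits per symbol

This means we can reliably transmit up to 0.4229 bits of information per channel use.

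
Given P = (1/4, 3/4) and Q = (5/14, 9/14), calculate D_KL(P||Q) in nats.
0.0264 nats

KL divergence: D_KL(P||Q) = Σ p(x) log(p(x)/q(x))

Computing term by term:
  x=0: 1/4 × log_e[(1/4)/(5/14)] = 1/4 × -0.3567 = -0.0892
  x=1: 3/4 × log_e[(3/4)/(9/14)] = 3/4 × 0.1542 = 0.1156

D_KL(P||Q) = 0.0264 nats

Note: KL divergence is always non-negative and equals 0 iff P = Q.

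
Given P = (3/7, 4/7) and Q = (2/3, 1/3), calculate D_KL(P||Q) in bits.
0.1712 bits

KL divergence: D_KL(P||Q) = Σ p(x) log(p(x)/q(x))

Computing term by term:
  x=0: 3/7 × log_2[(3/7)/(2/3)] = 3/7 × -0.6374 = -0.2732
  x=1: 4/7 × log_2[(4/7)/(1/3)] = 4/7 × 0.7776 = 0.4443

D_KL(P||Q) = 0.1712 bits

Note: KL divergence is always non-negative and equals 0 iff P = Q.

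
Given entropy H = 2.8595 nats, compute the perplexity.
17.4528

Perplexity is e^H (or exp(H) for natural log).

H = 2.8595 nats
Perplexity = e^2.8595 = 17.4528

Interpretation: The model's uncertainty is equivalent to choosing uniformly among 17.5 options.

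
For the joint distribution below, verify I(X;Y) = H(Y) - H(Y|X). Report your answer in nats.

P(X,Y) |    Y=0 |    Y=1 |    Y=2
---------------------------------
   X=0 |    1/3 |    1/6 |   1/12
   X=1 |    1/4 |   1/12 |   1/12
I(X;Y) = 0.0062 nats

Mutual information has multiple equivalent forms:
- I(X;Y) = H(X) - H(X|Y)
- I(X;Y) = H(Y) - H(Y|X)
- I(X;Y) = H(X) + H(Y) - H(X,Y)

Computing all quantities:
H(X) = 0.6792, H(Y) = 0.9596, H(X,Y) = 1.6326
H(X|Y) = 0.6730, H(Y|X) = 0.9534

Verification:
H(X) - H(X|Y) = 0.6792 - 0.6730 = 0.0062
H(Y) - H(Y|X) = 0.9596 - 0.9534 = 0.0062
H(X) + H(Y) - H(X,Y) = 0.6792 + 0.9596 - 1.6326 = 0.0062

All forms give I(X;Y) = 0.0062 nats. ✓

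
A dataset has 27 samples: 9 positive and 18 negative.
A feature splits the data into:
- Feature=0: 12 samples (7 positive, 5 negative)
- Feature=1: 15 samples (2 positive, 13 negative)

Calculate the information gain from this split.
0.1681 bits

Information Gain = H(Y) - H(Y|Feature)

Before split:
P(positive) = 9/27 = 0.3333
H(Y) = 0.9183 bits

After split:
Feature=0: H = 0.9799 bits (weight = 12/27)
Feature=1: H = 0.5665 bits (weight = 15/27)
H(Y|Feature) = (12/27)×0.9799 + (15/27)×0.5665 = 0.7502 bits

Information Gain = 0.9183 - 0.7502 = 0.1681 bits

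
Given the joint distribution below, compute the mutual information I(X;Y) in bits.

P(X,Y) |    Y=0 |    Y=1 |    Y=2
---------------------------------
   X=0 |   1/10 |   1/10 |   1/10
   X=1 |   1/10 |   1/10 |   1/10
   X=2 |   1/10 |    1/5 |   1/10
0.0200 bits

Mutual information: I(X;Y) = H(X) + H(Y) - H(X,Y)

Marginals:
P(X) = (3/10, 3/10, 2/5), H(X) = 1.5710 bits
P(Y) = (3/10, 2/5, 3/10), H(Y) = 1.5710 bits

Joint entropy: H(X,Y) = 3.1219 bits

I(X;Y) = 1.5710 + 1.5710 - 3.1219 = 0.0200 bits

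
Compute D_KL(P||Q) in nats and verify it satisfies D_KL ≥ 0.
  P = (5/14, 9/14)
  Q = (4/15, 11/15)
0.0197 nats

KL divergence satisfies the Gibbs inequality: D_KL(P||Q) ≥ 0 for all distributions P, Q.

D_KL(P||Q) = Σ p(x) log(p(x)/q(x))
Term by term:
  x=0: 5/14 × log_e[(5/14)/(4/15)] = 0.1043
  x=1: 9/14 × log_e[(9/14)/(11/15)] = -0.0847
D_KL(P||Q) = 0.0197 nats

D_KL(P||Q) = 0.0197 ≥ 0 ✓

This non-negativity is a fundamental property: relative entropy cannot be negative because it measures how different Q is from P.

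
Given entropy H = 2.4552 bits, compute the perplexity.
5.4839

Perplexity is 2^H (or exp(H) for natural log).

H = 2.4552 bits
Perplexity = 2^2.4552 = 5.4839

Interpretation: The model's uncertainty is equivalent to choosing uniformly among 5.5 options.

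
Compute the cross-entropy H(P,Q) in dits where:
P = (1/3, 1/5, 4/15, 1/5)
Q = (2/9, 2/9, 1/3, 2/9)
0.6063 dits

Cross-entropy: H(P,Q) = -Σ p(x) log q(x)

Alternatively: H(P,Q) = H(P) + D_KL(P||Q)
H(P) = 0.5917 dits
D_KL(P||Q) = 0.0146 dits

H(P,Q) = 0.5917 + 0.0146 = 0.6063 dits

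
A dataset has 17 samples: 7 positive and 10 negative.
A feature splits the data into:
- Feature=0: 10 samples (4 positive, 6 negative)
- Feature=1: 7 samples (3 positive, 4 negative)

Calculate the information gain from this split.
0.0006 bits

Information Gain = H(Y) - H(Y|Feature)

Before split:
P(positive) = 7/17 = 0.4118
H(Y) = 0.9774 bits

After split:
Feature=0: H = 0.9710 bits (weight = 10/17)
Feature=1: H = 0.9852 bits (weight = 7/17)
H(Y|Feature) = (10/17)×0.9710 + (7/17)×0.9852 = 0.9768 bits

Information Gain = 0.9774 - 0.9768 = 0.0006 bits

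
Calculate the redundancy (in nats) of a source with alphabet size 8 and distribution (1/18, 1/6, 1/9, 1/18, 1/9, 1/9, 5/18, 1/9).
0.1273 nats

Redundancy measures how far a source is from maximum entropy:
R = H_max - H(X)

Maximum entropy for 8 symbols: H_max = log_e(8) = 2.0794 nats
Actual entropy: H(X) = 1.9521 nats
Redundancy: R = 2.0794 - 1.9521 = 0.1273 nats

This redundancy represents potential for compression: the source could be compressed by 0.1273 nats per symbol.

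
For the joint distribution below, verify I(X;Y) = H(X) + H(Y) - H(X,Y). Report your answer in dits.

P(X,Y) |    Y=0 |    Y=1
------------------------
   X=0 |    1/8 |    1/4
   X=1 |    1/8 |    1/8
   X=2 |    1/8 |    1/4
I(X;Y) = 0.0047 dits

Mutual information has multiple equivalent forms:
- I(X;Y) = H(X) - H(X|Y)
- I(X;Y) = H(Y) - H(Y|X)
- I(X;Y) = H(X) + H(Y) - H(X,Y)

Computing all quantities:
H(X) = 0.4700, H(Y) = 0.2873, H(X,Y) = 0.7526
H(X|Y) = 0.4653, H(Y|X) = 0.2826

Verification:
H(X) - H(X|Y) = 0.4700 - 0.4653 = 0.0047
H(Y) - H(Y|X) = 0.2873 - 0.2826 = 0.0047
H(X) + H(Y) - H(X,Y) = 0.4700 + 0.2873 - 0.7526 = 0.0047

All forms give I(X;Y) = 0.0047 dits. ✓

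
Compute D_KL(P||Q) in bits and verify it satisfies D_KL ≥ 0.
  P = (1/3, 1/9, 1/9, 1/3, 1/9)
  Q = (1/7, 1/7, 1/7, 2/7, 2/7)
0.2496 bits

KL divergence satisfies the Gibbs inequality: D_KL(P||Q) ≥ 0 for all distributions P, Q.

D_KL(P||Q) = Σ p(x) log(p(x)/q(x))
Term by term:
  x=0: 1/3 × log_2[(1/3)/(1/7)] = 0.4075
  x=1: 1/9 × log_2[(1/9)/(1/7)] = -0.0403
  x=2: 1/9 × log_2[(1/9)/(1/7)] = -0.0403
  x=3: 1/3 × log_2[(1/3)/(2/7)] = 0.0741
  x=4: 1/9 × log_2[(1/9)/(2/7)] = -0.1514
D_KL(P||Q) = 0.2496 bits

D_KL(P||Q) = 0.2496 ≥ 0 ✓

This non-negativity is a fundamental property: relative entropy cannot be negative because it measures how different Q is from P.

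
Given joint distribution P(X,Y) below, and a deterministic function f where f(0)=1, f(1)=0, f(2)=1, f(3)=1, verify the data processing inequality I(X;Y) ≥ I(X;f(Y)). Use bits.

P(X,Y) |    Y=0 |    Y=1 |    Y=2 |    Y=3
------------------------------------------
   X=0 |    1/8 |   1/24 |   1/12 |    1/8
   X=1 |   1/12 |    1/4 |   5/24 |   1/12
I(X;Y) = 0.1256, I(X;f(Y)) = 0.0753, inequality holds: 0.1256 ≥ 0.0753

Data Processing Inequality: For any Markov chain X → Y → Z, we have I(X;Y) ≥ I(X;Z).

Here Z = f(Y) is a deterministic function of Y, forming X → Y → Z.

Original I(X;Y) = 0.1256 bits

After applying f:
P(X,Z) where Z=f(Y):
- P(X,Z=0) = P(X,Y=1)
- P(X,Z=1) = P(X,Y=0) + P(X,Y=2) + P(X,Y=3)

I(X;Z) = I(X;f(Y)) = 0.0753 bits

Verification: 0.1256 ≥ 0.0753 ✓

Information cannot be created by processing; the function f can only lose information about X.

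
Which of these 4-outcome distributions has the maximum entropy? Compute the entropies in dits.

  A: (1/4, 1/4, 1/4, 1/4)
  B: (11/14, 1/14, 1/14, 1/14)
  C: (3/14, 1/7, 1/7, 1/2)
A

For a discrete distribution over n outcomes, entropy is maximized by the uniform distribution.

Computing entropies:
H(A) = 0.6021 dits
H(B) = 0.3279 dits
H(C) = 0.5353 dits

The uniform distribution (where all probabilities equal 1/4) achieves the maximum entropy of log_10(4) = 0.6021 dits.

Distribution A has the highest entropy.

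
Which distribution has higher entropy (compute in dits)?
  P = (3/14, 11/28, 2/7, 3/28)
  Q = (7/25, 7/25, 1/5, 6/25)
Q

Computing entropies in dits:
H(P) = 0.5621
H(Q) = 0.5981

Distribution Q has higher entropy.

Intuition: The distribution closer to uniform (more spread out) has higher entropy.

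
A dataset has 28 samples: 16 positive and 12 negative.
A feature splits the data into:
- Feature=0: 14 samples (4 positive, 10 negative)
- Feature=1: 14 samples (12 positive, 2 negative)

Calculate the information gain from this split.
0.2578 bits

Information Gain = H(Y) - H(Y|Feature)

Before split:
P(positive) = 16/28 = 0.5714
H(Y) = 0.9852 bits

After split:
Feature=0: H = 0.8631 bits (weight = 14/28)
Feature=1: H = 0.5917 bits (weight = 14/28)
H(Y|Feature) = (14/28)×0.8631 + (14/28)×0.5917 = 0.7274 bits

Information Gain = 0.9852 - 0.7274 = 0.2578 bits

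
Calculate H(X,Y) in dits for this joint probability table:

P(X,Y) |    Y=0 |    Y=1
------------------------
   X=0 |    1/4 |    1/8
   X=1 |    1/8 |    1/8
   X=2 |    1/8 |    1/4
0.7526 dits

Joint entropy is H(X,Y) = -Σ_{x,y} p(x,y) log p(x,y).

Summing over all non-zero entries:
H(X,Y) = -[1/4·log_10(1/4) + 1/8·log_10(1/8) + 1/8·log_10(1/8) + 1/8·log_10(1/8) + 1/8·log_10(1/8) + 1/4·log_10(1/4)]
H(X,Y) = 0.7526 dits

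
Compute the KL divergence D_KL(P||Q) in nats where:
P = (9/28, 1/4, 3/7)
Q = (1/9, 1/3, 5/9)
0.1583 nats

KL divergence: D_KL(P||Q) = Σ p(x) log(p(x)/q(x))

Computing term by term:
  x=0: 9/28 × log_e[(9/28)/(1/9)] = 9/28 × 1.0622 = 0.3414
  x=1: 1/4 × log_e[(1/4)/(1/3)] = 1/4 × -0.2877 = -0.0719
  x=2: 3/7 × log_e[(3/7)/(5/9)] = 3/7 × -0.2595 = -0.1112

D_KL(P||Q) = 0.1583 nats

Note: KL divergence is always non-negative and equals 0 iff P = Q.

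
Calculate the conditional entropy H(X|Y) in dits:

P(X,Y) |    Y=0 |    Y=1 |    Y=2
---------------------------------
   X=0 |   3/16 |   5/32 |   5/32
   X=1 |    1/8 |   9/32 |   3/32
0.2870 dits

Using the chain rule: H(X|Y) = H(X,Y) - H(Y)

First, compute H(X,Y) = 0.7525 dits

Marginal P(Y) = (5/16, 7/16, 1/4)
H(Y) = 0.4654 dits

H(X|Y) = H(X,Y) - H(Y) = 0.7525 - 0.4654 = 0.2870 dits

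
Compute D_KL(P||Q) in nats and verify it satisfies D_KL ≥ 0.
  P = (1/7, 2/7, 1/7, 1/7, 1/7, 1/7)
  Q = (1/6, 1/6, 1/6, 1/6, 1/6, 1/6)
0.0439 nats

KL divergence satisfies the Gibbs inequality: D_KL(P||Q) ≥ 0 for all distributions P, Q.

D_KL(P||Q) = Σ p(x) log(p(x)/q(x))
Term by term:
  x=0: 1/7 × log_e[(1/7)/(1/6)] = -0.0220
  x=1: 2/7 × log_e[(2/7)/(1/6)] = 0.1540
  x=2: 1/7 × log_e[(1/7)/(1/6)] = -0.0220
  x=3: 1/7 × log_e[(1/7)/(1/6)] = -0.0220
  x=4: 1/7 × log_e[(1/7)/(1/6)] = -0.0220
  x=5: 1/7 × log_e[(1/7)/(1/6)] = -0.0220
D_KL(P||Q) = 0.0439 nats

D_KL(P||Q) = 0.0439 ≥ 0 ✓

This non-negativity is a fundamental property: relative entropy cannot be negative because it measures how different Q is from P.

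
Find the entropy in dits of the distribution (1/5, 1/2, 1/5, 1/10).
0.5301 dits

Shannon entropy is H(X) = -Σ p(x) log p(x).

For P = (1/5, 1/2, 1/5, 1/10):
H = -1/5 × log_10(1/5) -1/2 × log_10(1/2) -1/5 × log_10(1/5) -1/10 × log_10(1/10)
H = 0.5301 dits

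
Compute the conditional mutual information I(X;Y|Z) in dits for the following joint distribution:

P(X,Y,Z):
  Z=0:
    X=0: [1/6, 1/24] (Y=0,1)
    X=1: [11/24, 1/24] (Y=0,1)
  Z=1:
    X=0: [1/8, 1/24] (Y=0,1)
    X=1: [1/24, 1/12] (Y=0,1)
0.0151 dits

Conditional mutual information: I(X;Y|Z) = H(X|Z) + H(Y|Z) - H(X,Y|Z)

H(Z) = 0.2622
H(X,Z) = 0.5350 → H(X|Z) = 0.2729
H(Y,Z) = 0.4601 → H(Y|Z) = 0.1979
H(X,Y,Z) = 0.7178 → H(X,Y|Z) = 0.4557

I(X;Y|Z) = 0.2729 + 0.1979 - 0.4557 = 0.0151 dits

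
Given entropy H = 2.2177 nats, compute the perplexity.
9.1862

Perplexity is e^H (or exp(H) for natural log).

H = 2.2177 nats
Perplexity = e^2.2177 = 9.1862

Interpretation: The model's uncertainty is equivalent to choosing uniformly among 9.2 options.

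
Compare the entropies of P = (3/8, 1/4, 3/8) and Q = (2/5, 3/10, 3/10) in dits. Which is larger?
Q

Computing entropies in dits:
H(P) = 0.4700
H(Q) = 0.4729

Distribution Q has higher entropy.

Intuition: The distribution closer to uniform (more spread out) has higher entropy.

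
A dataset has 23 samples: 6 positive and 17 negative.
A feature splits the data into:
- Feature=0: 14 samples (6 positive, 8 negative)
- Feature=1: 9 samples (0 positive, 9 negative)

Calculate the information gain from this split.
0.2284 bits

Information Gain = H(Y) - H(Y|Feature)

Before split:
P(positive) = 6/23 = 0.2609
H(Y) = 0.8281 bits

After split:
Feature=0: H = 0.9852 bits (weight = 14/23)
Feature=1: H = 0.0000 bits (weight = 9/23)
H(Y|Feature) = (14/23)×0.9852 + (9/23)×0.0000 = 0.5997 bits

Information Gain = 0.8281 - 0.5997 = 0.2284 bits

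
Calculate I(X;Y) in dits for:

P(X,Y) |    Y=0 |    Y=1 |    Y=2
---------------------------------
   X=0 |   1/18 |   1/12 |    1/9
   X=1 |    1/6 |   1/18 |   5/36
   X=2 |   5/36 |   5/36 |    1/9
0.0154 dits

Mutual information: I(X;Y) = H(X) + H(Y) - H(X,Y)

Marginals:
P(X) = (1/4, 13/36, 7/18), H(X) = 0.4698 dits
P(Y) = (13/36, 5/18, 13/36), H(Y) = 0.4740 dits

Joint entropy: H(X,Y) = 0.9284 dits

I(X;Y) = 0.4698 + 0.4740 - 0.9284 = 0.0154 dits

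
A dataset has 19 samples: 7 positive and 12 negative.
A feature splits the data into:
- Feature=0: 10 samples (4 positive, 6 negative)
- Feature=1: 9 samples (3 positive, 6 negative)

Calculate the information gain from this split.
0.0034 bits

Information Gain = H(Y) - H(Y|Feature)

Before split:
P(positive) = 7/19 = 0.3684
H(Y) = 0.9495 bits

After split:
Feature=0: H = 0.9710 bits (weight = 10/19)
Feature=1: H = 0.9183 bits (weight = 9/19)
H(Y|Feature) = (10/19)×0.9710 + (9/19)×0.9183 = 0.9460 bits

Information Gain = 0.9495 - 0.9460 = 0.0034 bits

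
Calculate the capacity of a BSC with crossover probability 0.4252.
0.0162 bits

For a binary symmetric channel (BSC) with error probability p:
Capacity C = 1 - H(p) bits per symbol

where H(p) = -p log₂(p) - (1-p) log₂(1-p) is the binary entropy function.

H(0.4252) = 0.9838 bits
C = 1 - 0.9838 = 0.0162 bits per symbol

This means we can reliably transmit up to 0.0162 bits of information per channel use.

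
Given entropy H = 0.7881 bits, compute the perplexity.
1.7268

Perplexity is 2^H (or exp(H) for natural log).

H = 0.7881 bits
Perplexity = 2^0.7881 = 1.7268

Interpretation: The model's uncertainty is equivalent to choosing uniformly among 1.7 options.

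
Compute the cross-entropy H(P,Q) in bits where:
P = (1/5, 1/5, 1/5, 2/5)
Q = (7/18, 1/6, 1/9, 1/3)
2.0575 bits

Cross-entropy: H(P,Q) = -Σ p(x) log q(x)

Alternatively: H(P,Q) = H(P) + D_KL(P||Q)
H(P) = 1.9219 bits
D_KL(P||Q) = 0.1355 bits

H(P,Q) = 1.9219 + 0.1355 = 2.0575 bits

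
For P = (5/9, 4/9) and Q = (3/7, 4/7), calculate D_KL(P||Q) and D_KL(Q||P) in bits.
D_KL(P||Q) = 0.0469, D_KL(Q||P) = 0.0467

KL divergence is not symmetric: D_KL(P||Q) ≠ D_KL(Q||P) in general.

D_KL(P||Q) = 0.0469 bits
D_KL(Q||P) = 0.0467 bits

No, they are not equal!

This asymmetry is why KL divergence is not a true distance metric.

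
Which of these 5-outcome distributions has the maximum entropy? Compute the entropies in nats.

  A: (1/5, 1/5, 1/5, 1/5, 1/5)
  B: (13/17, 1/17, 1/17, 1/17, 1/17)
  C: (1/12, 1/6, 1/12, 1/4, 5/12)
A

For a discrete distribution over n outcomes, entropy is maximized by the uniform distribution.

Computing entropies:
H(A) = 1.6094 nats
H(B) = 0.8718 nats
H(C) = 1.4241 nats

The uniform distribution (where all probabilities equal 1/5) achieves the maximum entropy of log_e(5) = 1.6094 nats.

Distribution A has the highest entropy.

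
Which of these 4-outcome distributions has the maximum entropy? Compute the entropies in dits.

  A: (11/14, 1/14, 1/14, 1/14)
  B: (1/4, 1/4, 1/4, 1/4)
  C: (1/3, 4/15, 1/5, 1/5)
B

For a discrete distribution over n outcomes, entropy is maximized by the uniform distribution.

Computing entropies:
H(A) = 0.3279 dits
H(B) = 0.6021 dits
H(C) = 0.5917 dits

The uniform distribution (where all probabilities equal 1/4) achieves the maximum entropy of log_10(4) = 0.6021 dits.

Distribution B has the highest entropy.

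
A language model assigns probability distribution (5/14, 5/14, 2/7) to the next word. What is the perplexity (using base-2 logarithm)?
2.9843

Perplexity is 2^H (or exp(H) for natural log).

First, H = -Σ p log p = 1.5774 bits
Perplexity = 2^1.5774 = 2.9843

Interpretation: The model's uncertainty is equivalent to choosing uniformly among 3.0 options.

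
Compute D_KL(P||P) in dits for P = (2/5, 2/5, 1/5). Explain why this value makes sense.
0.0000 dits

KL divergence satisfies the Gibbs inequality: D_KL(P||Q) ≥ 0 for all distributions P, Q.

D_KL(P||Q) = Σ p(x) log(p(x)/q(x))
Each term is p(x) × log_10(p(x)/p(x)) = p(x) × log_10(1) = 0, so the sum is 0.
D_KL(P||Q) = 0.0000 dits

When P = Q, the KL divergence is exactly 0, as there is no 'divergence' between identical distributions.

This non-negativity is a fundamental property: relative entropy cannot be negative because it measures how different Q is from P.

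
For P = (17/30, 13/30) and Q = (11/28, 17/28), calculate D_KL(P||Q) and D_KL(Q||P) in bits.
D_KL(P||Q) = 0.0886, D_KL(Q||P) = 0.0878

KL divergence is not symmetric: D_KL(P||Q) ≠ D_KL(Q||P) in general.

D_KL(P||Q) = 0.0886 bits
D_KL(Q||P) = 0.0878 bits

No, they are not equal!

This asymmetry is why KL divergence is not a true distance metric.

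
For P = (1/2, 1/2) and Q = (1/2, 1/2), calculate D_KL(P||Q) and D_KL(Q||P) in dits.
D_KL(P||Q) = 0.0000, D_KL(Q||P) = 0.0000

KL divergence is not symmetric: D_KL(P||Q) ≠ D_KL(Q||P) in general.

D_KL(P||Q) = 0.0000 dits
D_KL(Q||P) = 0.0000 dits

In this case they happen to be equal (to 4 decimal places).

This asymmetry is why KL divergence is not a true distance metric.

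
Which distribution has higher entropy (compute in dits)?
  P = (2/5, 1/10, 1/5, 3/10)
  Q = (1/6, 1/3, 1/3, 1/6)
Q

Computing entropies in dits:
H(P) = 0.5558
H(Q) = 0.5775

Distribution Q has higher entropy.

Intuition: The distribution closer to uniform (more spread out) has higher entropy.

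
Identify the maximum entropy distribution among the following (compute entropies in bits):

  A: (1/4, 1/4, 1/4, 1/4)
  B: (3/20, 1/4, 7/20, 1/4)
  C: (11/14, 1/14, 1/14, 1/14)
A

For a discrete distribution over n outcomes, entropy is maximized by the uniform distribution.

Computing entropies:
H(A) = 2.0000 bits
H(B) = 1.9406 bits
H(C) = 1.0892 bits

The uniform distribution (where all probabilities equal 1/4) achieves the maximum entropy of log_2(4) = 2.0000 bits.

Distribution A has the highest entropy.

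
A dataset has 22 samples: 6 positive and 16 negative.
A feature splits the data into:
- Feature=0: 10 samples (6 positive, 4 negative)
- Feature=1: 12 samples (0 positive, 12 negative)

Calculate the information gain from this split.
0.4040 bits

Information Gain = H(Y) - H(Y|Feature)

Before split:
P(positive) = 6/22 = 0.2727
H(Y) = 0.8454 bits

After split:
Feature=0: H = 0.9710 bits (weight = 10/22)
Feature=1: H = 0.0000 bits (weight = 12/22)
H(Y|Feature) = (10/22)×0.9710 + (12/22)×0.0000 = 0.4413 bits

Information Gain = 0.8454 - 0.4413 = 0.4040 bits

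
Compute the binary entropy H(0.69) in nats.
0.6191 nats

The binary entropy function is:
H(p) = -p log(p) - (1-p) log(1-p)

H(0.69) = -0.69 × log_e(0.69) - 0.31 × log_e(0.31)
H(0.69) = 0.6191 nats

Note: Binary entropy is maximized at p=0.5 (H=1 bit) and minimized at p=0 or p=1 (H=0).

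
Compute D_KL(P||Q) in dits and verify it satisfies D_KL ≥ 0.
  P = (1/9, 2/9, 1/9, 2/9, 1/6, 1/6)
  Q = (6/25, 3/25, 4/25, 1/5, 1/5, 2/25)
0.0548 dits

KL divergence satisfies the Gibbs inequality: D_KL(P||Q) ≥ 0 for all distributions P, Q.

D_KL(P||Q) = Σ p(x) log(p(x)/q(x))
Term by term:
  x=0: 1/9 × log_10[(1/9)/(6/25)] = -0.0372
  x=1: 2/9 × log_10[(2/9)/(3/25)] = 0.0595
  x=2: 1/9 × log_10[(1/9)/(4/25)] = -0.0176
  x=3: 2/9 × log_10[(2/9)/(1/5)] = 0.0102
  x=4: 1/6 × log_10[(1/6)/(1/5)] = -0.0132
  x=5: 1/6 × log_10[(1/6)/(2/25)] = 0.0531
D_KL(P||Q) = 0.0548 dits

D_KL(P||Q) = 0.0548 ≥ 0 ✓

This non-negativity is a fundamental property: relative entropy cannot be negative because it measures how different Q is from P.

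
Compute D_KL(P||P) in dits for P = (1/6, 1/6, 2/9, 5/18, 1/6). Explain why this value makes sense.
0.0000 dits

KL divergence satisfies the Gibbs inequality: D_KL(P||Q) ≥ 0 for all distributions P, Q.

D_KL(P||Q) = Σ p(x) log(p(x)/q(x))
Each term is p(x) × log_10(p(x)/p(x)) = p(x) × log_10(1) = 0, so the sum is 0.
D_KL(P||Q) = 0.0000 dits

When P = Q, the KL divergence is exactly 0, as there is no 'divergence' between identical distributions.

This non-negativity is a fundamental property: relative entropy cannot be negative because it measures how different Q is from P.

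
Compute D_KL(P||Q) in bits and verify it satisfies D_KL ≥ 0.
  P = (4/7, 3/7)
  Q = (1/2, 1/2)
0.0148 bits

KL divergence satisfies the Gibbs inequality: D_KL(P||Q) ≥ 0 for all distributions P, Q.

D_KL(P||Q) = Σ p(x) log(p(x)/q(x))
Term by term:
  x=0: 4/7 × log_2[(4/7)/(1/2)] = 0.1101
  x=1: 3/7 × log_2[(3/7)/(1/2)] = -0.0953
D_KL(P||Q) = 0.0148 bits

D_KL(P||Q) = 0.0148 ≥ 0 ✓

This non-negativity is a fundamental property: relative entropy cannot be negative because it measures how different Q is from P.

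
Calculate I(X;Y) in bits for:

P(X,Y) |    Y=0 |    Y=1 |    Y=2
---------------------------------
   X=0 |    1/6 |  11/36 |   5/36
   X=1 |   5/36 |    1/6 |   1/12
0.0059 bits

Mutual information: I(X;Y) = H(X) + H(Y) - H(X,Y)

Marginals:
P(X) = (11/18, 7/18), H(X) = 0.9641 bits
P(Y) = (11/36, 17/36, 2/9), H(Y) = 1.5160 bits

Joint entropy: H(X,Y) = 2.4742 bits

I(X;Y) = 0.9641 + 1.5160 - 2.4742 = 0.0059 bits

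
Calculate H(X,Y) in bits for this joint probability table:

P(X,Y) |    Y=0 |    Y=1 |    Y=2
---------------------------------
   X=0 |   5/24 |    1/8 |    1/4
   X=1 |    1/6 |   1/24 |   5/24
2.4398 bits

Joint entropy is H(X,Y) = -Σ_{x,y} p(x,y) log p(x,y).

Summing over all non-zero entries:
H(X,Y) = -[5/24·log_2(5/24) + 1/8·log_2(1/8) + 1/4·log_2(1/4) + 1/6·log_2(1/6) + 1/24·log_2(1/24) + 5/24·log_2(5/24)]
H(X,Y) = 2.4398 bits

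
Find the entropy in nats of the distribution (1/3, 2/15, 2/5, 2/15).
1.2700 nats

Shannon entropy is H(X) = -Σ p(x) log p(x).

For P = (1/3, 2/15, 2/5, 2/15):
H = -1/3 × log_e(1/3) -2/15 × log_e(2/15) -2/5 × log_e(2/5) -2/15 × log_e(2/15)
H = 1.2700 nats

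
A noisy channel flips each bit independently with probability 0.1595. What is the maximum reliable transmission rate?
0.3669 bits

For a binary symmetric channel (BSC) with error probability p:
Capacity C = 1 - H(p) bits per symbol

where H(p) = -p log₂(p) - (1-p) log₂(1-p) is the binary entropy function.

H(0.1595) = 0.6331 bits
C = 1 - 0.6331 = 0.3669 bits per symbol

This means we can reliably transmit up to 0.3669 bits of information per channel use.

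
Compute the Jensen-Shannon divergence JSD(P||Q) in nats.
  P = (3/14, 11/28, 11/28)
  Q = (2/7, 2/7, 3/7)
0.0072 nats

Jensen-Shannon divergence is:
JSD(P||Q) = 0.5 × D_KL(P||M) + 0.5 × D_KL(Q||M)
where M = 0.5 × (P + Q) is the mixture distribution.

M = 0.5 × (3/14, 11/28, 11/28) + 0.5 × (2/7, 2/7, 3/7) = (1/4, 0.339286, 0.410714)

D_KL(P||M) = 0.0071 nats
D_KL(Q||M) = 0.0073 nats

JSD(P||Q) = 0.5 × 0.0071 + 0.5 × 0.0073 = 0.0072 nats

Unlike KL divergence, JSD is symmetric and bounded: 0 ≤ JSD ≤ log(2).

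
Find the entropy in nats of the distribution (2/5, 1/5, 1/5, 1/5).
1.3322 nats

Shannon entropy is H(X) = -Σ p(x) log p(x).

For P = (2/5, 1/5, 1/5, 1/5):
H = -2/5 × log_e(2/5) -1/5 × log_e(1/5) -1/5 × log_e(1/5) -1/5 × log_e(1/5)
H = 1.3322 nats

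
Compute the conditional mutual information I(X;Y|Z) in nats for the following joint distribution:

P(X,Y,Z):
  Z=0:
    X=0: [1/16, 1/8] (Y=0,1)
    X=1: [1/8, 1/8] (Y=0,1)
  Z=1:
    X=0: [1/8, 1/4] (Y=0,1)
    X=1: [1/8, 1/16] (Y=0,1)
0.0345 nats

Conditional mutual information: I(X;Y|Z) = H(X|Z) + H(Y|Z) - H(X,Y|Z)

H(Z) = 0.6853
H(X,Z) = 1.3421 → H(X|Z) = 0.6568
H(Y,Z) = 1.3705 → H(Y|Z) = 0.6852
H(X,Y,Z) = 1.9928 → H(X,Y|Z) = 1.3075

I(X;Y|Z) = 0.6568 + 0.6852 - 1.3075 = 0.0345 nats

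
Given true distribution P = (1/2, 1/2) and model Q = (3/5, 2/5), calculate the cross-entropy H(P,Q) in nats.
0.7136 nats

Cross-entropy: H(P,Q) = -Σ p(x) log q(x)

Alternatively: H(P,Q) = H(P) + D_KL(P||Q)
H(P) = 0.6931 nats
D_KL(P||Q) = 0.0204 nats

H(P,Q) = 0.6931 + 0.0204 = 0.7136 nats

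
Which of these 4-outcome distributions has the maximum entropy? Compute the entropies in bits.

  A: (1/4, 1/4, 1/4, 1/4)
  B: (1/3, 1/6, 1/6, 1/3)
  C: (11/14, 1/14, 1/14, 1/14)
A

For a discrete distribution over n outcomes, entropy is maximized by the uniform distribution.

Computing entropies:
H(A) = 2.0000 bits
H(B) = 1.9183 bits
H(C) = 1.0892 bits

The uniform distribution (where all probabilities equal 1/4) achieves the maximum entropy of log_2(4) = 2.0000 bits.

Distribution A has the highest entropy.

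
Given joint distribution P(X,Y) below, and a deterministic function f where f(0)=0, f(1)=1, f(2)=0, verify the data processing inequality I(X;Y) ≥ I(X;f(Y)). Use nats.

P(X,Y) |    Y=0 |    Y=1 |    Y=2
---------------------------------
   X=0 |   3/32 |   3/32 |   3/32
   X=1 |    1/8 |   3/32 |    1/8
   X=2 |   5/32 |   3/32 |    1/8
I(X;Y) = 0.0039, I(X;f(Y)) = 0.0028, inequality holds: 0.0039 ≥ 0.0028

Data Processing Inequality: For any Markov chain X → Y → Z, we have I(X;Y) ≥ I(X;Z).

Here Z = f(Y) is a deterministic function of Y, forming X → Y → Z.

Original I(X;Y) = 0.0039 nats

After applying f:
P(X,Z) where Z=f(Y):
- P(X,Z=0) = P(X,Y=0) + P(X,Y=2)
- P(X,Z=1) = P(X,Y=1)

I(X;Z) = I(X;f(Y)) = 0.0028 nats

Verification: 0.0039 ≥ 0.0028 ✓

Information cannot be created by processing; the function f can only lose information about X.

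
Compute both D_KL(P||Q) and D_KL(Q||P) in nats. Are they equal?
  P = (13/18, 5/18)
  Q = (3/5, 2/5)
D_KL(P||Q) = 0.0326, D_KL(Q||P) = 0.0346

KL divergence is not symmetric: D_KL(P||Q) ≠ D_KL(Q||P) in general.

D_KL(P||Q) = 0.0326 nats
D_KL(Q||P) = 0.0346 nats

No, they are not equal!

This asymmetry is why KL divergence is not a true distance metric.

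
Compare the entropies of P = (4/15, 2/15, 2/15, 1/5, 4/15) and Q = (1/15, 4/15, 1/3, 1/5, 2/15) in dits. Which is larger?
P

Computing entropies in dits:
H(P) = 0.6793
H(Q) = 0.6470

Distribution P has higher entropy.

Intuition: The distribution closer to uniform (more spread out) has higher entropy.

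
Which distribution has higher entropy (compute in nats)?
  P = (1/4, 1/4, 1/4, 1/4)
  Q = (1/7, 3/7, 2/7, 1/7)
P

Computing entropies in nats:
H(P) = 1.3863
H(Q) = 1.2770

Distribution P has higher entropy.

Intuition: The distribution closer to uniform (more spread out) has higher entropy.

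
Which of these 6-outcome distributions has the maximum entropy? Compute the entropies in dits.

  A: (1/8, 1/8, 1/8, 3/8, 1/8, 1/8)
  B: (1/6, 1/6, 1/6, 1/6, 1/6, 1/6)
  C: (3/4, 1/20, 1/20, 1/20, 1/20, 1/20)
B

For a discrete distribution over n outcomes, entropy is maximized by the uniform distribution.

Computing entropies:
H(A) = 0.7242 dits
H(B) = 0.7782 dits
H(C) = 0.4190 dits

The uniform distribution (where all probabilities equal 1/6) achieves the maximum entropy of log_10(6) = 0.7782 dits.

Distribution B has the highest entropy.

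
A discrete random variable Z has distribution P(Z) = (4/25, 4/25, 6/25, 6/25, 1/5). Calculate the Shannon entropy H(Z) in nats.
1.5933 nats

Shannon entropy is H(X) = -Σ p(x) log p(x).

For P = (4/25, 4/25, 6/25, 6/25, 1/5):
H = -4/25 × log_e(4/25) -4/25 × log_e(4/25) -6/25 × log_e(6/25) -6/25 × log_e(6/25) -1/5 × log_e(1/5)
H = 1.5933 nats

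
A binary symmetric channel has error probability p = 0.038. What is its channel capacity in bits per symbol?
0.7670 bits

For a binary symmetric channel (BSC) with error probability p:
Capacity C = 1 - H(p) bits per symbol

where H(p) = -p log₂(p) - (1-p) log₂(1-p) is the binary entropy function.

H(0.038) = 0.2330 bits
C = 1 - 0.2330 = 0.7670 bits per symbol

This means we can reliably transmit up to 0.7670 bits of information per channel use.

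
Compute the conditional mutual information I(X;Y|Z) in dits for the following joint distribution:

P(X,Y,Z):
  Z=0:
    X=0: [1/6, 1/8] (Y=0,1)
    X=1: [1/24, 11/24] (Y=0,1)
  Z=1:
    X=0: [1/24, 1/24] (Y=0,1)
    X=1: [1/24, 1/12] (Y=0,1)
0.0506 dits

Conditional mutual information: I(X;Y|Z) = H(X|Z) + H(Y|Z) - H(X,Y|Z)

H(Z) = 0.2222
H(X,Z) = 0.5094 → H(X|Z) = 0.2872
H(Y,Z) = 0.4813 → H(Y|Z) = 0.2590
H(X,Y,Z) = 0.7178 → H(X,Y|Z) = 0.4956

I(X;Y|Z) = 0.2872 + 0.2590 - 0.4956 = 0.0506 dits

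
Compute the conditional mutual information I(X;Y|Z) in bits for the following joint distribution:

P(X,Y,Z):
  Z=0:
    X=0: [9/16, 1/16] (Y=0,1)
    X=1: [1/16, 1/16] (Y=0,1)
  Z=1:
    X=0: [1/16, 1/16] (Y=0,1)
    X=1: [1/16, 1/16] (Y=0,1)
0.0694 bits

Conditional mutual information: I(X;Y|Z) = H(X|Z) + H(Y|Z) - H(X,Y|Z)

H(Z) = 0.8113
H(X,Z) = 1.5488 → H(X|Z) = 0.7375
H(Y,Z) = 1.5488 → H(Y|Z) = 0.7375
H(X,Y,Z) = 2.2169 → H(X,Y|Z) = 1.4056

I(X;Y|Z) = 0.7375 + 0.7375 - 1.4056 = 0.0694 bits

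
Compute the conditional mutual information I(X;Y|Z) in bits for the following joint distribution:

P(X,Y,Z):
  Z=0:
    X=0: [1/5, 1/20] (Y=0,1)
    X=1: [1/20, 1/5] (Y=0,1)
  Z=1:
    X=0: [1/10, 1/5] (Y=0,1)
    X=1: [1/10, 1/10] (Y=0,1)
0.1490 bits

Conditional mutual information: I(X;Y|Z) = H(X|Z) + H(Y|Z) - H(X,Y|Z)

H(Z) = 1.0000
H(X,Z) = 1.9855 → H(X|Z) = 0.9855
H(Y,Z) = 1.9855 → H(Y|Z) = 0.9855
H(X,Y,Z) = 2.8219 → H(X,Y|Z) = 1.8219

I(X;Y|Z) = 0.9855 + 0.9855 - 1.8219 = 0.1490 bits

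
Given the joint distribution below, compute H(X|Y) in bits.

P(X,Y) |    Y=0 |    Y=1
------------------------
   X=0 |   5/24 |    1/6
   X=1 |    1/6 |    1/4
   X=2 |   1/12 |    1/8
1.5119 bits

Using the chain rule: H(X|Y) = H(X,Y) - H(Y)

First, compute H(X,Y) = 2.5069 bits

Marginal P(Y) = (11/24, 13/24)
H(Y) = 0.9950 bits

H(X|Y) = H(X,Y) - H(Y) = 2.5069 - 0.9950 = 1.5119 bits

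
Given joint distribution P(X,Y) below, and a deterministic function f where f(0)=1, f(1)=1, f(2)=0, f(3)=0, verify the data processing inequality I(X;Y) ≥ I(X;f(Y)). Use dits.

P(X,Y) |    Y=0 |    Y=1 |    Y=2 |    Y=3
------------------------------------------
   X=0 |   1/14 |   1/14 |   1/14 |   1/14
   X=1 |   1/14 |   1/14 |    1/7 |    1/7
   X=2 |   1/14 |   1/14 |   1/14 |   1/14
I(X;Y) = 0.0061, I(X;f(Y)) = 0.0061, inequality holds: 0.0061 ≥ 0.0061

Data Processing Inequality: For any Markov chain X → Y → Z, we have I(X;Y) ≥ I(X;Z).

Here Z = f(Y) is a deterministic function of Y, forming X → Y → Z.

Original I(X;Y) = 0.0061 dits

After applying f:
P(X,Z) where Z=f(Y):
- P(X,Z=0) = P(X,Y=2) + P(X,Y=3)
- P(X,Z=1) = P(X,Y=0) + P(X,Y=1)

I(X;Z) = I(X;f(Y)) = 0.0061 dits

Verification: 0.0061 ≥ 0.0061 ✓

Information cannot be created by processing; the function f can only lose information about X.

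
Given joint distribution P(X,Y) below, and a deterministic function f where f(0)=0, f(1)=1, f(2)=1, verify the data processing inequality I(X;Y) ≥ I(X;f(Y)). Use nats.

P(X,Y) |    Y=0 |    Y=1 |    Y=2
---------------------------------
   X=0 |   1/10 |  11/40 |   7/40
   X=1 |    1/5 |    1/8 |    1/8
I(X;Y) = 0.0450, I(X;f(Y)) = 0.0410, inequality holds: 0.0450 ≥ 0.0410

Data Processing Inequality: For any Markov chain X → Y → Z, we have I(X;Y) ≥ I(X;Z).

Here Z = f(Y) is a deterministic function of Y, forming X → Y → Z.

Original I(X;Y) = 0.0450 nats

After applying f:
P(X,Z) where Z=f(Y):
- P(X,Z=0) = P(X,Y=0)
- P(X,Z=1) = P(X,Y=1) + P(X,Y=2)

I(X;Z) = I(X;f(Y)) = 0.0410 nats

Verification: 0.0450 ≥ 0.0410 ✓

Information cannot be created by processing; the function f can only lose information about X.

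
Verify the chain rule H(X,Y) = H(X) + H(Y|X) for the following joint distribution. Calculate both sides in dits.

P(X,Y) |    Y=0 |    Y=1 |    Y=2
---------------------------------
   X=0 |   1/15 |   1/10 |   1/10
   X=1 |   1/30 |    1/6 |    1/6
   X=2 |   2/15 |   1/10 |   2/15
H(X,Y) = 0.9204, H(X) = 0.4726, H(Y|X) = 0.4478 (all in dits)

Chain rule: H(X,Y) = H(X) + H(Y|X)

Left side — joint entropy directly:
H(X,Y) = -Σ p(x,y) log p(x,y) = 0.9204 dits

Right side — compute H(Y|X) from the conditional distributions:
P(X) = (4/15, 11/30, 11/30), so H(X) = 0.4726 dits
H(Y|X) = Σ_x P(X=x) · H(Y|X=x):
  P(Y|X=0) = (1/4, 3/8, 3/8), H(Y|X=0) = 0.4700, weight P(X=0) = 4/15
  P(Y|X=1) = (1/11, 5/11, 5/11), H(Y|X=1) = 0.4060, weight P(X=1) = 11/30
  P(Y|X=2) = (4/11, 3/11, 4/11), H(Y|X=2) = 0.4734, weight P(X=2) = 11/30
H(Y|X) = 0.4478 dits

H(X) + H(Y|X) = 0.4726 + 0.4478 = 0.9204 dits

Both sides equal 0.9204 dits. ✓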